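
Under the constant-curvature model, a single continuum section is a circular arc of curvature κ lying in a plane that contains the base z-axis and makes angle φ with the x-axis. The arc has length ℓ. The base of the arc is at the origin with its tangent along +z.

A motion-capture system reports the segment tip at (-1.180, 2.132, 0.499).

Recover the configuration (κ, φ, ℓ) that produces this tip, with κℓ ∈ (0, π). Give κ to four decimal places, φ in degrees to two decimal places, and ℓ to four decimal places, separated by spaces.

ρ = √(x²+y²) = √(-1.180² + 2.132²) = 2.43677
φ = atan2(y, x) mod 360° = atan2(2.132, -1.180) = 118.9633°
|p|² = ρ² + z² = 2.43677² + 0.499² = 6.18683
κ = 2ρ / |p|² = 2×2.43677 / 6.18683 = 0.78773
θ = 2·atan2(ρ, z) = 2·atan2(2.43677, 0.499) = 2.73762 rad
ℓ = θ/κ = 2.73762/0.78773 = 3.47534

0.7877 118.96 3.4753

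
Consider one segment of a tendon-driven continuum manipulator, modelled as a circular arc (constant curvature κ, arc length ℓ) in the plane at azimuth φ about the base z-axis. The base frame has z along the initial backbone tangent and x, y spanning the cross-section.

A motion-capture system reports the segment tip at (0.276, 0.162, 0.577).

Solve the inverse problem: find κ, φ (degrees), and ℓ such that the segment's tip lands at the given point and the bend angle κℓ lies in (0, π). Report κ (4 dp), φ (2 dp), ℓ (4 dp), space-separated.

ρ = √(x²+y²) = √(0.276² + 0.162²) = 0.32003
φ = atan2(y, x) mod 360° = atan2(0.162, 0.276) = 30.4111°
|p|² = ρ² + z² = 0.32003² + 0.577² = 0.43535
κ = 2ρ / |p|² = 2×0.32003 / 0.43535 = 1.47023
θ = 2·atan2(ρ, z) = 2·atan2(0.32003, 0.577) = 1.01281 rad
ℓ = θ/κ = 1.01281/1.47023 = 0.68888

1.4702 30.41 0.6889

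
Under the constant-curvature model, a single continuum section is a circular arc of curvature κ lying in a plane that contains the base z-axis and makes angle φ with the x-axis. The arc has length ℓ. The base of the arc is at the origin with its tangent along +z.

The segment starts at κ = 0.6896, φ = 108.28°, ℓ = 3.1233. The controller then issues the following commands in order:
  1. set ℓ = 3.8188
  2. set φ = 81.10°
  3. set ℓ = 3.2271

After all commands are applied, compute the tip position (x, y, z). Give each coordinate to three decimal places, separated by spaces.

initial: κ=0.6896, φ=108.28°, ℓ=3.1233
cmd 1: set ℓ=3.8188 → (κ,φ,ℓ)=(0.6896,108.28°,3.8188) → tip=(-0.8522,2.5799,0.7056)
cmd 2: set φ=81.10° → (κ,φ,ℓ)=(0.6896,81.10°,3.8188) → tip=(0.4203,2.6843,0.7056)
cmd 3: set ℓ=3.2271 → (κ,φ,ℓ)=(0.6896,81.10°,3.2271) → tip=(0.3609,2.3049,1.1504)

0.361 2.305 1.150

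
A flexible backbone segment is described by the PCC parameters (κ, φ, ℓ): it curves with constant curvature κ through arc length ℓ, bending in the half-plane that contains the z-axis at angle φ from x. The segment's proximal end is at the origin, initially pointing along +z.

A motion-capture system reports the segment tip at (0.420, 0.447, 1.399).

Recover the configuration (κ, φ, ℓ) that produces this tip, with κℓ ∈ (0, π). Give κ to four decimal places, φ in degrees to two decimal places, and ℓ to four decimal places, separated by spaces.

ρ = √(x²+y²) = √(0.420² + 0.447²) = 0.61336
φ = atan2(y, x) mod 360° = atan2(0.447, 0.420) = 46.7837°
|p|² = ρ² + z² = 0.61336² + 1.399² = 2.33341
κ = 2ρ / |p|² = 2×0.61336 / 2.33341 = 0.52572
θ = 2·atan2(ρ, z) = 2·atan2(0.61336, 1.399) = 0.82638 rad
ℓ = θ/κ = 0.82638/0.52572 = 1.57190

0.5257 46.78 1.5719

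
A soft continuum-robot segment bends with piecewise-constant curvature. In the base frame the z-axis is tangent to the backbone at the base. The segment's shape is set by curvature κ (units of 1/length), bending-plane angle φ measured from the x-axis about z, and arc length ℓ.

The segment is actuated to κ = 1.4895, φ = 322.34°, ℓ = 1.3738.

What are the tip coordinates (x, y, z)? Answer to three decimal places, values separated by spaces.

θ = κ·ℓ = 1.4895 × 1.3738 = 2.04628 rad
ρ = (1 − cos θ)/κ = (1 − -0.45776)/1.4895 = 0.97869
z = sin θ / κ = 0.88907/1.4895 = 0.59689
x = ρ cos φ = 0.97869 × cos(322.34°) = 0.77478
y = ρ sin φ = 0.97869 × sin(322.34°) = -0.59796

0.775 -0.598 0.597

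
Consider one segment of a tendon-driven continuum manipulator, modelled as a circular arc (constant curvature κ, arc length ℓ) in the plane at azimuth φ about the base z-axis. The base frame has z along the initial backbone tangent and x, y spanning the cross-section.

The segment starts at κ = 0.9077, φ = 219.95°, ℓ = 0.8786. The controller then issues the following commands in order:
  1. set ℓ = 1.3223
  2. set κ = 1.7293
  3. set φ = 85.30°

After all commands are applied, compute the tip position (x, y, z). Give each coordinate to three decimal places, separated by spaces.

0.078 0.955 0.436

initial: κ=0.9077, φ=219.95°, ℓ=0.8786
cmd 1: set ℓ=1.3223 → (κ,φ,ℓ)=(0.9077,219.95°,1.3223) → tip=(-0.5387,-0.4512,1.0269)
cmd 2: set κ=1.7293 → (κ,φ,ℓ)=(1.7293,219.95°,1.3223) → tip=(-0.7342,-0.6150,0.4363)
cmd 3: set φ=85.30° → (κ,φ,ℓ)=(1.7293,85.30°,1.3223) → tip=(0.0785,0.9545,0.4363)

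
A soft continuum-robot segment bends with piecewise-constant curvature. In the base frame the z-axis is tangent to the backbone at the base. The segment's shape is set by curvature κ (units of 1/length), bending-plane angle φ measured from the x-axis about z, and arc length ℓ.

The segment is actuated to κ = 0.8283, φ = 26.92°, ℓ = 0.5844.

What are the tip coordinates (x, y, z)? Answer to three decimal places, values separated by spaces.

θ = κ·ℓ = 0.8283 × 0.5844 = 0.48406 rad
ρ = (1 − cos θ)/κ = (1 − 0.88511)/0.8283 = 0.13870
z = sin θ / κ = 0.46538/0.8283 = 0.56184
x = ρ cos φ = 0.13870 × cos(26.92°) = 0.12367
y = ρ sin φ = 0.13870 × sin(26.92°) = 0.06280

0.124 0.063 0.562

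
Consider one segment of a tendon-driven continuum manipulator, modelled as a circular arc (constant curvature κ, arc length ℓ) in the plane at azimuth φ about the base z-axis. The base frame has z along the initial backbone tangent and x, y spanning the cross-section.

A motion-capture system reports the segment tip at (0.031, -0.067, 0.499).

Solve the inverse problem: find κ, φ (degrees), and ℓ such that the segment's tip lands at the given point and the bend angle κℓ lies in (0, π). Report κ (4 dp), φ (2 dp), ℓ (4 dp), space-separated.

ρ = √(x²+y²) = √(0.031² + -0.067²) = 0.07382
φ = atan2(y, x) mod 360° = atan2(-0.067, 0.031) = 294.8293°
|p|² = ρ² + z² = 0.07382² + 0.499² = 0.25445
κ = 2ρ / |p|² = 2×0.07382 / 0.25445 = 0.58026
θ = 2·atan2(ρ, z) = 2·atan2(0.07382, 0.499) = 0.29376 rad
ℓ = θ/κ = 0.29376/0.58026 = 0.50625

0.5803 294.83 0.5062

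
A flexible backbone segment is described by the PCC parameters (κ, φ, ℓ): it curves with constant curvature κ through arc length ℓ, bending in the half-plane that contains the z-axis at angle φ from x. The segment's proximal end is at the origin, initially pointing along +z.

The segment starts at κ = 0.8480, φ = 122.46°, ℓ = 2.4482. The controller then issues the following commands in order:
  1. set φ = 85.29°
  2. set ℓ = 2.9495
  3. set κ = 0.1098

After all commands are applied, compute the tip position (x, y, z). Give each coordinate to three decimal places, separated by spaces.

initial: κ=0.8480, φ=122.46°, ℓ=2.4482
cmd 1: set φ=85.29° → (κ,φ,ℓ)=(0.8480,85.29°,2.4482) → tip=(0.1437,1.7441,1.0319)
cmd 2: set ℓ=2.9495 → (κ,φ,ℓ)=(0.8480,85.29°,2.9495) → tip=(0.1745,2.1176,0.7046)
cmd 3: set κ=0.1098 → (κ,φ,ℓ)=(0.1098,85.29°,2.9495) → tip=(0.0389,0.4718,2.8982)

0.039 0.472 2.898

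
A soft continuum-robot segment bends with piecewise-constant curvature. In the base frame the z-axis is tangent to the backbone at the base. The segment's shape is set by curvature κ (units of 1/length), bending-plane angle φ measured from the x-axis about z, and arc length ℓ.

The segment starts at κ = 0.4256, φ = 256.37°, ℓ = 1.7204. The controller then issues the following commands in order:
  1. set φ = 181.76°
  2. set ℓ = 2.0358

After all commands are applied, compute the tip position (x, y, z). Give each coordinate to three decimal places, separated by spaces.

initial: κ=0.4256, φ=256.37°, ℓ=1.7204
cmd 1: set φ=181.76° → (κ,φ,ℓ)=(0.4256,181.76°,1.7204) → tip=(-0.6019,-0.0185,1.5707)
cmd 2: set ℓ=2.0358 → (κ,φ,ℓ)=(0.4256,181.76°,2.0358) → tip=(-0.8277,-0.0254,1.7905)

-0.828 -0.025 1.790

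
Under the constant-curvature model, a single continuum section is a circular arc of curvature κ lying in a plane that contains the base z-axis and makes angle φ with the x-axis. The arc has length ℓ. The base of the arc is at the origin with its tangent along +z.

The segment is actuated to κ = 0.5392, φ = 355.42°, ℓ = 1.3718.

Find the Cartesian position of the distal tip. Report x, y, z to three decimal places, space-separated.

0.483 -0.039 1.250

θ = κ·ℓ = 0.5392 × 1.3718 = 0.73967 rad
ρ = (1 − cos θ)/κ = (1 − 0.73869)/0.5392 = 0.48463
z = sin θ / κ = 0.67405/0.5392 = 1.25009
x = ρ cos φ = 0.48463 × cos(355.42°) = 0.48308
y = ρ sin φ = 0.48463 × sin(355.42°) = -0.03870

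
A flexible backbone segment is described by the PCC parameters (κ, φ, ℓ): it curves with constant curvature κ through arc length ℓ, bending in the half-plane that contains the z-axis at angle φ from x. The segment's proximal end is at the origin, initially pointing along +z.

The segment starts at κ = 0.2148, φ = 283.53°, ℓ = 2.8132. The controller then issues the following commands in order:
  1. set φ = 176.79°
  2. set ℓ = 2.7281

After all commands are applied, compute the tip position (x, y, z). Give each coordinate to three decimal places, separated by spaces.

-0.775 0.043 2.575

initial: κ=0.2148, φ=283.53°, ℓ=2.8132
cmd 1: set φ=176.79° → (κ,φ,ℓ)=(0.2148,176.79°,2.8132) → tip=(-0.8231,0.0462,2.6451)
cmd 2: set ℓ=2.7281 → (κ,φ,ℓ)=(0.2148,176.79°,2.7281) → tip=(-0.7755,0.0435,2.5746)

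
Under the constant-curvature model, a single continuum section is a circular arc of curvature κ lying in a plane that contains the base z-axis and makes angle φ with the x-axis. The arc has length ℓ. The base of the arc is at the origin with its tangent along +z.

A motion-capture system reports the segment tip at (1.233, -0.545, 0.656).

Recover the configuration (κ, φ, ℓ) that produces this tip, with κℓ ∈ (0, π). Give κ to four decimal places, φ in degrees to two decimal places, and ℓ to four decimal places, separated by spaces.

ρ = √(x²+y²) = √(1.233² + -0.545²) = 1.34808
φ = atan2(y, x) mod 360° = atan2(-0.545, 1.233) = 336.1540°
|p|² = ρ² + z² = 1.34808² + 0.656² = 2.24765
κ = 2ρ / |p|² = 2×1.34808 / 2.24765 = 1.19954
θ = 2·atan2(ρ, z) = 2·atan2(1.34808, 0.656) = 2.23582 rad
ℓ = θ/κ = 2.23582/1.19954 = 1.86389

1.1995 336.15 1.8639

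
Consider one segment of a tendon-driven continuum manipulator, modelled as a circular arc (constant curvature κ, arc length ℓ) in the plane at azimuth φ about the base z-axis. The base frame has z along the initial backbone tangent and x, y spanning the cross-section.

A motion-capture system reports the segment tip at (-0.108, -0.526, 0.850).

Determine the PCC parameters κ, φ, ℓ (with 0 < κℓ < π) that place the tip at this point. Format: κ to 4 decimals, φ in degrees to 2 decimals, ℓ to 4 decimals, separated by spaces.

ρ = √(x²+y²) = √(-0.108² + -0.526²) = 0.53697
φ = atan2(y, x) mod 360° = atan2(-0.526, -0.108) = 258.3971°
|p|² = ρ² + z² = 0.53697² + 0.850² = 1.01084
κ = 2ρ / |p|² = 2×0.53697 / 1.01084 = 1.06243
θ = 2·atan2(ρ, z) = 2·atan2(0.53697, 0.850) = 1.12685 rad
ℓ = θ/κ = 1.12685/1.06243 = 1.06064

1.0624 258.40 1.0606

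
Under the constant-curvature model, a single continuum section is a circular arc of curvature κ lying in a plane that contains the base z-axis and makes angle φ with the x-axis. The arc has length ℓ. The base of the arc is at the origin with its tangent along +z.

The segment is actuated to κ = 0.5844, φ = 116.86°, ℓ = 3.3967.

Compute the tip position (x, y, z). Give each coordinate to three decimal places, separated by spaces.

-1.084 2.141 1.566

θ = κ·ℓ = 0.5844 × 3.3967 = 1.98503 rad
ρ = (1 − cos θ)/κ = (1 − -0.40249)/0.5844 = 2.39988
z = sin θ / κ = 0.91542/0.5844 = 1.56643
x = ρ cos φ = 2.39988 × cos(116.86°) = -1.08429
y = ρ sin φ = 2.39988 × sin(116.86°) = 2.14096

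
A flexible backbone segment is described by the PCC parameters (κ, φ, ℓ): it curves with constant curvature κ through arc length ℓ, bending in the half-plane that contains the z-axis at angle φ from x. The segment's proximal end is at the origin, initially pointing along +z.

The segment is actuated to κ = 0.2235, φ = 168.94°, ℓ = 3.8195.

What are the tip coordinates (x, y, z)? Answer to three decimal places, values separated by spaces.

-1.505 0.294 3.372

θ = κ·ℓ = 0.2235 × 3.8195 = 0.85366 rad
ρ = (1 − cos θ)/κ = (1 − 0.65723)/0.2235 = 1.53364
z = sin θ / κ = 0.75369/0.2235 = 3.37221
x = ρ cos φ = 1.53364 × cos(168.94°) = -1.50516
y = ρ sin φ = 1.53364 × sin(168.94°) = 0.29421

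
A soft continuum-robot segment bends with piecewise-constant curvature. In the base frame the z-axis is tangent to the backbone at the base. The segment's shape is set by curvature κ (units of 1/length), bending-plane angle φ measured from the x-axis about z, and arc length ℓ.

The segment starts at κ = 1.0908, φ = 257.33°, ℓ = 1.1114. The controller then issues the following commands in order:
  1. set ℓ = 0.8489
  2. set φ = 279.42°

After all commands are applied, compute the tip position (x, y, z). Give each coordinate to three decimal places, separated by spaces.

0.060 -0.361 0.733

initial: κ=1.0908, φ=257.33°, ℓ=1.1114
cmd 1: set ℓ=0.8489 → (κ,φ,ℓ)=(1.0908,257.33°,0.8489) → tip=(-0.0802,-0.3568,0.7327)
cmd 2: set φ=279.42° → (κ,φ,ℓ)=(1.0908,279.42°,0.8489) → tip=(0.0599,-0.3608,0.7327)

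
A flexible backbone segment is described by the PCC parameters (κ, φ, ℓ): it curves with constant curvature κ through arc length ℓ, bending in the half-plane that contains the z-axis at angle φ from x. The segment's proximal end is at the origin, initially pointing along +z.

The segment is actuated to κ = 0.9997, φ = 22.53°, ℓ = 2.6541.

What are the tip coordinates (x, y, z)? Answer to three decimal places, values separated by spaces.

θ = κ·ℓ = 0.9997 × 2.6541 = 2.65330 rad
ρ = (1 − cos θ)/κ = (1 − -0.88314)/0.9997 = 1.88370
z = sin θ / κ = 0.46912/0.9997 = 0.46926
x = ρ cos φ = 1.88370 × cos(22.53°) = 1.73994
y = ρ sin φ = 1.88370 × sin(22.53°) = 0.72177

1.740 0.722 0.469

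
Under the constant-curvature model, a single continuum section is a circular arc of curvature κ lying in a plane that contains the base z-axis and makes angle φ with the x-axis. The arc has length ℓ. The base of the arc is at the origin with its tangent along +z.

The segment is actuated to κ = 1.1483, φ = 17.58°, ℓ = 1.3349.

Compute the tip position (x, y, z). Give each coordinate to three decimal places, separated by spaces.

θ = κ·ℓ = 1.1483 × 1.3349 = 1.53287 rad
ρ = (1 − cos θ)/κ = (1 − 0.03792)/1.1483 = 0.83783
z = sin θ / κ = 0.99928/1.1483 = 0.87023
x = ρ cos φ = 0.83783 × cos(17.58°) = 0.79870
y = ρ sin φ = 0.83783 × sin(17.58°) = 0.25306

0.799 0.253 0.870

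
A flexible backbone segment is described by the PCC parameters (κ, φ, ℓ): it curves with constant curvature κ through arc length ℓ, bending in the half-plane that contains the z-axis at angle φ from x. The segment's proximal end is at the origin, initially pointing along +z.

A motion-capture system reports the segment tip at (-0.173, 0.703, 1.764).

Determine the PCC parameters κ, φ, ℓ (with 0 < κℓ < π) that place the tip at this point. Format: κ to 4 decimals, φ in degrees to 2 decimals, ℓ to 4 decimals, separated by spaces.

0.3982 103.83 1.9559

ρ = √(x²+y²) = √(-0.173² + 0.703²) = 0.72397
φ = atan2(y, x) mod 360° = atan2(0.703, -0.173) = 103.8251°
|p|² = ρ² + z² = 0.72397² + 1.764² = 3.63583
κ = 2ρ / |p|² = 2×0.72397 / 3.63583 = 0.39824
θ = 2·atan2(ρ, z) = 2·atan2(0.72397, 1.764) = 0.77891 rad
ℓ = θ/κ = 0.77891/0.39824 = 1.95585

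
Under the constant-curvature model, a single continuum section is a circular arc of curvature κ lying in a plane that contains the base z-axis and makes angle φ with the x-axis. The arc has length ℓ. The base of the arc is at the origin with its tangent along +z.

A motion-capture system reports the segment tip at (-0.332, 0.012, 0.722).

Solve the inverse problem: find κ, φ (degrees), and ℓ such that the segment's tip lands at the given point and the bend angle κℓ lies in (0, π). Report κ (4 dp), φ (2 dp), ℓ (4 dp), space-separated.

1.0519 177.93 0.8199

ρ = √(x²+y²) = √(-0.332² + 0.012²) = 0.33222
φ = atan2(y, x) mod 360° = atan2(0.012, -0.332) = 177.9300°
|p|² = ρ² + z² = 0.33222² + 0.722² = 0.63165
κ = 2ρ / |p|² = 2×0.33222 / 0.63165 = 1.05190
θ = 2·atan2(ρ, z) = 2·atan2(0.33222, 0.722) = 0.86250 rad
ℓ = θ/κ = 0.86250/1.05190 = 0.81995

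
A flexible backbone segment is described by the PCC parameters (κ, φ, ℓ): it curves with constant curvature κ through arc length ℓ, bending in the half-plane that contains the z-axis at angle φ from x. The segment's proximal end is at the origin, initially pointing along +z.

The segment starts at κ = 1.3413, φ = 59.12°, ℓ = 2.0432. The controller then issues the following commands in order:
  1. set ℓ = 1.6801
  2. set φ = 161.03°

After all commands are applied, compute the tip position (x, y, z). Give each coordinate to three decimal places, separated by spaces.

initial: κ=1.3413, φ=59.12°, ℓ=2.0432
cmd 1: set ℓ=1.6801 → (κ,φ,ℓ)=(1.3413,59.12°,1.6801) → tip=(0.6241,1.0436,0.5784)
cmd 2: set φ=161.03° → (κ,φ,ℓ)=(1.3413,161.03°,1.6801) → tip=(-1.1499,0.3953,0.5784)

-1.150 0.395 0.578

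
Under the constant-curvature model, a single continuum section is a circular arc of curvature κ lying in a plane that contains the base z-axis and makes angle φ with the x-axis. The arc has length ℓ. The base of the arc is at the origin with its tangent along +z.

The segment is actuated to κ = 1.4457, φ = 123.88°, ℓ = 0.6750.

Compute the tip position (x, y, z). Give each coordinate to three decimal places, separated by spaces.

-0.169 0.252 0.573

θ = κ·ℓ = 1.4457 × 0.6750 = 0.97585 rad
ρ = (1 − cos θ)/κ = (1 − 0.56047)/1.4457 = 0.30403
z = sin θ / κ = 0.82818/1.4457 = 0.57286
x = ρ cos φ = 0.30403 × cos(123.88°) = -0.16948
y = ρ sin φ = 0.30403 × sin(123.88°) = 0.25241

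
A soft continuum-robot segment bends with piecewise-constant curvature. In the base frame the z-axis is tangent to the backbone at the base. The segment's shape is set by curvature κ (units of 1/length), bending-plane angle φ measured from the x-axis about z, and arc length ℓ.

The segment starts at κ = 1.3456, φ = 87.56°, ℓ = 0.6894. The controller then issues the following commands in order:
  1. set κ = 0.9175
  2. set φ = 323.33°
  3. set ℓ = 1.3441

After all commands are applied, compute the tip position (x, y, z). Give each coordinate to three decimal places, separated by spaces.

initial: κ=1.3456, φ=87.56°, ℓ=0.6894
cmd 1: set κ=0.9175 → (κ,φ,ℓ)=(0.9175,87.56°,0.6894) → tip=(0.0090,0.2107,0.6443)
cmd 2: set φ=323.33° → (κ,φ,ℓ)=(0.9175,323.33°,0.6894) → tip=(0.1691,-0.1259,0.6443)
cmd 3: set ℓ=1.3441 → (κ,φ,ℓ)=(0.9175,323.33°,1.3441) → tip=(0.5847,-0.4353,1.0284)

0.585 -0.435 1.028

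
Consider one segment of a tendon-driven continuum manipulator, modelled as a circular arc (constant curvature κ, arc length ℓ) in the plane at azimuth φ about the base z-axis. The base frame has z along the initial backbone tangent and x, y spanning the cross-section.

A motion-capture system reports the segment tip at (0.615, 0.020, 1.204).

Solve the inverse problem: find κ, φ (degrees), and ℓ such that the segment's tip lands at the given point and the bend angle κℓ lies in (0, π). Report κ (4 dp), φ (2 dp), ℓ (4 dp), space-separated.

0.6731 1.86 1.4038

ρ = √(x²+y²) = √(0.615² + 0.020²) = 0.61533
φ = atan2(y, x) mod 360° = atan2(0.020, 0.615) = 1.8626°
|p|² = ρ² + z² = 0.61533² + 1.204² = 1.82824
κ = 2ρ / |p|² = 2×0.61533 / 1.82824 = 0.67313
θ = 2·atan2(ρ, z) = 2·atan2(0.61533, 1.204) = 0.94492 rad
ℓ = θ/κ = 0.94492/0.67313 = 1.40377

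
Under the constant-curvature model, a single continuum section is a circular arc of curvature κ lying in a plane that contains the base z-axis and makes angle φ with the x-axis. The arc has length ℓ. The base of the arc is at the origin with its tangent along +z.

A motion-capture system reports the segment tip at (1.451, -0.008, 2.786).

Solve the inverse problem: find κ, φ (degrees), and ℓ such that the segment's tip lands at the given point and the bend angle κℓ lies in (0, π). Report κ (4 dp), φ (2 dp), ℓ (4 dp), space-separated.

0.2941 359.68 3.2653

ρ = √(x²+y²) = √(1.451² + -0.008²) = 1.45102
φ = atan2(y, x) mod 360° = atan2(-0.008, 1.451) = 359.6841°
|p|² = ρ² + z² = 1.45102² + 2.786² = 9.86726
κ = 2ρ / |p|² = 2×1.45102 / 9.86726 = 0.29411
θ = 2·atan2(ρ, z) = 2·atan2(1.45102, 2.786) = 0.96034 rad
ℓ = θ/κ = 0.96034/0.29411 = 3.26526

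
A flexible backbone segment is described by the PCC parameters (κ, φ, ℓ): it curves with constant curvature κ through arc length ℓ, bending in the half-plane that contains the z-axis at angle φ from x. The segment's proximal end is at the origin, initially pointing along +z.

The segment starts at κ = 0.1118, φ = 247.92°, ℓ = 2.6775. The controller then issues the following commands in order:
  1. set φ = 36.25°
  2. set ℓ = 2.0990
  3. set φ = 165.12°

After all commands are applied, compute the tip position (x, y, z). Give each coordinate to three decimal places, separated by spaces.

-0.237 0.063 2.080

initial: κ=0.1118, φ=247.92°, ℓ=2.6775
cmd 1: set φ=36.25° → (κ,φ,ℓ)=(0.1118,36.25°,2.6775) → tip=(0.3208,0.2352,2.6377)
cmd 2: set ℓ=2.0990 → (κ,φ,ℓ)=(0.1118,36.25°,2.0990) → tip=(0.1977,0.1450,2.0798)
cmd 3: set φ=165.12° → (κ,φ,ℓ)=(0.1118,165.12°,2.0990) → tip=(-0.2369,0.0630,2.0798)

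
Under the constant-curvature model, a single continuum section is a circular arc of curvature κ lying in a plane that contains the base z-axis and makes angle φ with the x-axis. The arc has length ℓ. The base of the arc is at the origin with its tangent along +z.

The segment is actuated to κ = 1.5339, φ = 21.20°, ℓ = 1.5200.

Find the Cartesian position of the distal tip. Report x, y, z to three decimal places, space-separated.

1.027 0.398 0.472

θ = κ·ℓ = 1.5339 × 1.5200 = 2.33153 rad
ρ = (1 − cos θ)/κ = (1 − -0.68945)/1.5339 = 1.10141
z = sin θ / κ = 0.72433/1.5339 = 0.47222
x = ρ cos φ = 1.10141 × cos(21.20°) = 1.02687
y = ρ sin φ = 1.10141 × sin(21.20°) = 0.39830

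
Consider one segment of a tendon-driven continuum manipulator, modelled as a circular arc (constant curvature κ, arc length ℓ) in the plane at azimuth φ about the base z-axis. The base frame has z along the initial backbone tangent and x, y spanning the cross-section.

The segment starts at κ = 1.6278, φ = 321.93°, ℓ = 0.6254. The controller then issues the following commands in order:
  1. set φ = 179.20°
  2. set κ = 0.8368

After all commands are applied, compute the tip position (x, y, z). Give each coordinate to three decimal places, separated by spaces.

-0.160 0.002 0.597

initial: κ=1.6278, φ=321.93°, ℓ=0.6254
cmd 1: set φ=179.20° → (κ,φ,ℓ)=(1.6278,179.20°,0.6254) → tip=(-0.2917,0.0041,0.5228)
cmd 2: set κ=0.8368 → (κ,φ,ℓ)=(0.8368,179.20°,0.6254) → tip=(-0.1599,0.0022,0.5972)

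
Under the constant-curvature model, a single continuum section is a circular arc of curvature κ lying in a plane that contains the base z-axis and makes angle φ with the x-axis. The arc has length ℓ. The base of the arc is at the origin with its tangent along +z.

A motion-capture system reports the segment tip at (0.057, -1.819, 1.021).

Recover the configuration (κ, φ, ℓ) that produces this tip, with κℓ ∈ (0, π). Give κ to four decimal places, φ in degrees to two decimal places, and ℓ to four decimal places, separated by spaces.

0.8359 271.79 2.5351

ρ = √(x²+y²) = √(0.057² + -1.819²) = 1.81989
φ = atan2(y, x) mod 360° = atan2(-1.819, 0.057) = 271.7948°
|p|² = ρ² + z² = 1.81989² + 1.021² = 4.35445
κ = 2ρ / |p|² = 2×1.81989 / 4.35445 = 0.83588
θ = 2·atan2(ρ, z) = 2·atan2(1.81989, 1.021) = 2.11906 rad
ℓ = θ/κ = 2.11906/0.83588 = 2.53513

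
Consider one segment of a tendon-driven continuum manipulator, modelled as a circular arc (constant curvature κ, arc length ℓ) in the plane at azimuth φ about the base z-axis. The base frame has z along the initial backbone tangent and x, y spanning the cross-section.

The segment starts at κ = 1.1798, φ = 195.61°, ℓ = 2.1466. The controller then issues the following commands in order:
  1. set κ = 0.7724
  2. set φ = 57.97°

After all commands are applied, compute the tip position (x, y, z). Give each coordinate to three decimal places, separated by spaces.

0.746 1.193 1.290

initial: κ=1.1798, φ=195.61°, ℓ=2.1466
cmd 1: set κ=0.7724 → (κ,φ,ℓ)=(0.7724,195.61°,2.1466) → tip=(-1.3556,-0.3787,1.2897)
cmd 2: set φ=57.97° → (κ,φ,ℓ)=(0.7724,57.97°,2.1466) → tip=(0.7465,1.1932,1.2897)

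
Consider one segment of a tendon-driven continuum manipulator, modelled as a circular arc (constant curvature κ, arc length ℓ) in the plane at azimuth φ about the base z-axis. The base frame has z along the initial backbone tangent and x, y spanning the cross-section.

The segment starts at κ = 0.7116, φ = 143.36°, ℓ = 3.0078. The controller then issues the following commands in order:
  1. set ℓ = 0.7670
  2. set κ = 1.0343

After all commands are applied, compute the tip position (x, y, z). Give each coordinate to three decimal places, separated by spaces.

-0.232 0.172 0.689

initial: κ=0.7116, φ=143.36°, ℓ=3.0078
cmd 1: set ℓ=0.7670 → (κ,φ,ℓ)=(0.7116,143.36°,0.7670) → tip=(-0.1638,0.1218,0.7295)
cmd 2: set κ=1.0343 → (κ,φ,ℓ)=(1.0343,143.36°,0.7670) → tip=(-0.2316,0.1722,0.6890)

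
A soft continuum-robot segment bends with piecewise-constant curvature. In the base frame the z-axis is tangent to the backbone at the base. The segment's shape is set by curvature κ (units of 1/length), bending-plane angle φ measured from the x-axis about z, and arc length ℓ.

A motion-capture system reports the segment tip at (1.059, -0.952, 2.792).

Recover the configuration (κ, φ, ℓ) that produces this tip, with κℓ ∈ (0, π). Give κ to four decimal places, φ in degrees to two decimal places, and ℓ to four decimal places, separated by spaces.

ρ = √(x²+y²) = √(1.059² + -0.952²) = 1.42400
φ = atan2(y, x) mod 360° = atan2(-0.952, 1.059) = 318.0457°
|p|² = ρ² + z² = 1.42400² + 2.792² = 9.82305
κ = 2ρ / |p|² = 2×1.42400 / 9.82305 = 0.28993
θ = 2·atan2(ρ, z) = 2·atan2(1.42400, 2.792) = 0.94328 rad
ℓ = θ/κ = 0.94328/0.28993 = 3.25346

0.2899 318.05 3.2535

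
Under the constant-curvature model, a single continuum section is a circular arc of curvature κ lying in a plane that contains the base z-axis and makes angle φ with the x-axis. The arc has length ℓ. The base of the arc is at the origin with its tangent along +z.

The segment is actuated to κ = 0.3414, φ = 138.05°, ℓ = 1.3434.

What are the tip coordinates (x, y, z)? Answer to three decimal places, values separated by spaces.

-0.225 0.202 1.297

θ = κ·ℓ = 0.3414 × 1.3434 = 0.45864 rad
ρ = (1 − cos θ)/κ = (1 − 0.89666)/0.3414 = 0.30270
z = sin θ / κ = 0.44273/0.3414 = 1.29680
x = ρ cos φ = 0.30270 × cos(138.05°) = -0.22513
y = ρ sin φ = 0.30270 × sin(138.05°) = 0.20235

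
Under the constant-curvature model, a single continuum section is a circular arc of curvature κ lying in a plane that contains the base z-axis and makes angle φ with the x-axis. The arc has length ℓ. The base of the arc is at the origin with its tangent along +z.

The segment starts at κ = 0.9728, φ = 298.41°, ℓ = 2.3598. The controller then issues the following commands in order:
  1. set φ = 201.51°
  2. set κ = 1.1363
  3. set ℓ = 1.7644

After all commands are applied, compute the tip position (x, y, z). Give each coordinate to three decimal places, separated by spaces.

-1.163 -0.458 0.798

initial: κ=0.9728, φ=298.41°, ℓ=2.3598
cmd 1: set φ=201.51° → (κ,φ,ℓ)=(0.9728,201.51°,2.3598) → tip=(-1.5904,-0.6268,0.7696)
cmd 2: set κ=1.1363 → (κ,φ,ℓ)=(1.1363,201.51°,2.3598) → tip=(-1.5524,-0.6118,0.3908)
cmd 3: set ℓ=1.7644 → (κ,φ,ℓ)=(1.1363,201.51°,1.7644) → tip=(-1.1631,-0.4584,0.7984)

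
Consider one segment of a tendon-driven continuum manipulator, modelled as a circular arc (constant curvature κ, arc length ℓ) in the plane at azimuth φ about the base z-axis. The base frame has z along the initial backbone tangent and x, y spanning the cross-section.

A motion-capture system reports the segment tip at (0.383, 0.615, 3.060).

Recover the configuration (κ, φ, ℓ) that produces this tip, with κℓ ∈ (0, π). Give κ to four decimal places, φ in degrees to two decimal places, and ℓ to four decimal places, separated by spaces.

ρ = √(x²+y²) = √(0.383² + 0.615²) = 0.72451
φ = atan2(y, x) mod 360° = atan2(0.615, 0.383) = 58.0868°
|p|² = ρ² + z² = 0.72451² + 3.060² = 9.88851
κ = 2ρ / |p|² = 2×0.72451 / 9.88851 = 0.14654
θ = 2·atan2(ρ, z) = 2·atan2(0.72451, 3.060) = 0.46497 rad
ℓ = θ/κ = 0.46497/0.14654 = 3.17311

0.1465 58.09 3.1731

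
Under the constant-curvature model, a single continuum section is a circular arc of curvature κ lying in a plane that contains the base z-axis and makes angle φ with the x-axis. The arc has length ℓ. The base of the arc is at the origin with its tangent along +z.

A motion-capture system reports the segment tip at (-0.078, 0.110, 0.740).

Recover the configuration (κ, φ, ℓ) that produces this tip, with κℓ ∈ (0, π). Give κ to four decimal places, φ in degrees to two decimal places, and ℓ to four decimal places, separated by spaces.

ρ = √(x²+y²) = √(-0.078² + 0.110²) = 0.13485
φ = atan2(y, x) mod 360° = atan2(0.110, -0.078) = 125.3401°
|p|² = ρ² + z² = 0.13485² + 0.740² = 0.56578
κ = 2ρ / |p|² = 2×0.13485 / 0.56578 = 0.47668
θ = 2·atan2(ρ, z) = 2·atan2(0.13485, 0.740) = 0.36050 rad
ℓ = θ/κ = 0.36050/0.47668 = 0.75627

0.4767 125.34 0.7563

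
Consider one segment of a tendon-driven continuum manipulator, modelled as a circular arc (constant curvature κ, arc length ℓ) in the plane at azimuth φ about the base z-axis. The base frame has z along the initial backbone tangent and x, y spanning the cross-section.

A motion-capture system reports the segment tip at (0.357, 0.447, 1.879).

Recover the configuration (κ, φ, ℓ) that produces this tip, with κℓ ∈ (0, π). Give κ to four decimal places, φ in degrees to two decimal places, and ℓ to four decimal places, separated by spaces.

ρ = √(x²+y²) = √(0.357² + 0.447²) = 0.57206
φ = atan2(y, x) mod 360° = atan2(0.447, 0.357) = 51.3871°
|p|² = ρ² + z² = 0.57206² + 1.879² = 3.85790
κ = 2ρ / |p|² = 2×0.57206 / 3.85790 = 0.29657
θ = 2·atan2(ρ, z) = 2·atan2(0.57206, 1.879) = 0.59107 rad
ℓ = θ/κ = 0.59107/0.29657 = 1.99304

0.2966 51.39 1.9930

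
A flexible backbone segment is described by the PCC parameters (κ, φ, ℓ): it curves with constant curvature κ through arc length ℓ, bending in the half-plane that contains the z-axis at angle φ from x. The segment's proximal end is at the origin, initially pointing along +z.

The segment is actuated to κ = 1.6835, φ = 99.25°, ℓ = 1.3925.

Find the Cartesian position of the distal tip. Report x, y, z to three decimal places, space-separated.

θ = κ·ℓ = 1.6835 × 1.3925 = 2.34427 rad
ρ = (1 − cos θ)/κ = (1 − -0.69863)/1.6835 = 1.00899
z = sin θ / κ = 0.71549/1.6835 = 0.42500
x = ρ cos φ = 1.00899 × cos(99.25°) = -0.16219
y = ρ sin φ = 1.00899 × sin(99.25°) = 0.99587

-0.162 0.996 0.425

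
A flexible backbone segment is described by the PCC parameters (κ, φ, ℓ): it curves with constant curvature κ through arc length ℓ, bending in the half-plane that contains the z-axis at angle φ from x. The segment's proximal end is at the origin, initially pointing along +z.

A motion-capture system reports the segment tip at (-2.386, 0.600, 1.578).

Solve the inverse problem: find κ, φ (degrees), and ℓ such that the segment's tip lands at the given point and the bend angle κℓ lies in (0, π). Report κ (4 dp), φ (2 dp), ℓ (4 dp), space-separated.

0.5760 165.88 3.4741

ρ = √(x²+y²) = √(-2.386² + 0.600²) = 2.46028
φ = atan2(y, x) mod 360° = atan2(0.600, -2.386) = 165.8847°
|p|² = ρ² + z² = 2.46028² + 1.578² = 8.54308
κ = 2ρ / |p|² = 2×2.46028 / 8.54308 = 0.57597
θ = 2·atan2(ρ, z) = 2·atan2(2.46028, 1.578) = 2.00100 rad
ℓ = θ/κ = 2.00100/0.57597 = 3.47413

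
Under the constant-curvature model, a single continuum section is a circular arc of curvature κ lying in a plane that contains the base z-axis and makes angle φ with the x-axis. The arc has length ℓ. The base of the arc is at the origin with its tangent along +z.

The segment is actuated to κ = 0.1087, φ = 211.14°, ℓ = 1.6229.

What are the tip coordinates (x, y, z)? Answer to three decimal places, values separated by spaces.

θ = κ·ℓ = 0.1087 × 1.6229 = 0.17641 rad
ρ = (1 − cos θ)/κ = (1 − 0.98448)/0.1087 = 0.14278
z = sin θ / κ = 0.17550/0.1087 = 1.61450
x = ρ cos φ = 0.14278 × cos(211.14°) = -0.12220
y = ρ sin φ = 0.14278 × sin(211.14°) = -0.07383

-0.122 -0.074 1.614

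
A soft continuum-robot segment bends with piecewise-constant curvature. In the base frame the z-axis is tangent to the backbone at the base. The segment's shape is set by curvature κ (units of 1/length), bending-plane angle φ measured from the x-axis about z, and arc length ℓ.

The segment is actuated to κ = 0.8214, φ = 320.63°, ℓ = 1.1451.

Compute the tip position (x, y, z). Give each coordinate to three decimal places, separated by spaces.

θ = κ·ℓ = 0.8214 × 1.1451 = 0.94059 rad
ρ = (1 − cos θ)/κ = (1 − 0.58932)/0.8214 = 0.49998
z = sin θ / κ = 0.80790/0.8214 = 0.98357
x = ρ cos φ = 0.49998 × cos(320.63°) = 0.38652
y = ρ sin φ = 0.49998 × sin(320.63°) = -0.31715

0.387 -0.317 0.984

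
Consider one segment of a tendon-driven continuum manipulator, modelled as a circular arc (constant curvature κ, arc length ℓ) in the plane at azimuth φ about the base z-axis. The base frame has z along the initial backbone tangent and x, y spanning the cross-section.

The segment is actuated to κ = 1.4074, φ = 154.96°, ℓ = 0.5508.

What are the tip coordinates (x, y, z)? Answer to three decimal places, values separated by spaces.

θ = κ·ℓ = 1.4074 × 0.5508 = 0.77520 rad
ρ = (1 − cos θ)/κ = (1 − 0.71428)/1.4074 = 0.20301
z = sin θ / κ = 0.69986/1.4074 = 0.49727
x = ρ cos φ = 0.20301 × cos(154.96°) = -0.18393
y = ρ sin φ = 0.20301 × sin(154.96°) = 0.08592

-0.184 0.086 0.497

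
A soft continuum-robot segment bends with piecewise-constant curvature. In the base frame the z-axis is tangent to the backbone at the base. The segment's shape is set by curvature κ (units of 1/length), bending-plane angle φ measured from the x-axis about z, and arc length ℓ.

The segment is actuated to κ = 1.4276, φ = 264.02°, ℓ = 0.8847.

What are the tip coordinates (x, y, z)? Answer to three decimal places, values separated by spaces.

-0.051 -0.486 0.668

θ = κ·ℓ = 1.4276 × 0.8847 = 1.26300 rad
ρ = (1 − cos θ)/κ = (1 − 0.30296)/1.4276 = 0.48826
z = sin θ / κ = 0.95300/1.4276 = 0.66756
x = ρ cos φ = 0.48826 × cos(264.02°) = -0.05087
y = ρ sin φ = 0.48826 × sin(264.02°) = -0.48560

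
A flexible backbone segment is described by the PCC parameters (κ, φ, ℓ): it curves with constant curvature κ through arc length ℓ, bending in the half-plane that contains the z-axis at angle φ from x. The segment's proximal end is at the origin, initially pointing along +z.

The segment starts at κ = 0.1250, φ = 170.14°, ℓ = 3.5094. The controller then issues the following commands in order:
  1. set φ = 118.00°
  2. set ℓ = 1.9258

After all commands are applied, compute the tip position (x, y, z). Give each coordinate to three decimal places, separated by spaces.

-0.108 0.204 1.907

initial: κ=0.1250, φ=170.14°, ℓ=3.5094
cmd 1: set φ=118.00° → (κ,φ,ℓ)=(0.1250,118.00°,3.5094) → tip=(-0.3556,0.6688,3.3979)
cmd 2: set ℓ=1.9258 → (κ,φ,ℓ)=(0.1250,118.00°,1.9258) → tip=(-0.1083,0.2037,1.9073)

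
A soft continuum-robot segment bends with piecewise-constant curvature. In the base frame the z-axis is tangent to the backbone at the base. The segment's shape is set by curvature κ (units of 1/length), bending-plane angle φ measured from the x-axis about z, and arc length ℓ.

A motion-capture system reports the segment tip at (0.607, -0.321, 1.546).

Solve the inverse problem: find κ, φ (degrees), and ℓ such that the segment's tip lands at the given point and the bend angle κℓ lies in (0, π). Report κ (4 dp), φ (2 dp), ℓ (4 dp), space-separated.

0.4799 332.13 1.7419

ρ = √(x²+y²) = √(0.607² + -0.321²) = 0.68665
φ = atan2(y, x) mod 360° = atan2(-0.321, 0.607) = 332.1288°
|p|² = ρ² + z² = 0.68665² + 1.546² = 2.86161
κ = 2ρ / |p|² = 2×0.68665 / 2.86161 = 0.47991
θ = 2·atan2(ρ, z) = 2·atan2(0.68665, 1.546) = 0.83595 rad
ℓ = θ/κ = 0.83595/0.47991 = 1.74191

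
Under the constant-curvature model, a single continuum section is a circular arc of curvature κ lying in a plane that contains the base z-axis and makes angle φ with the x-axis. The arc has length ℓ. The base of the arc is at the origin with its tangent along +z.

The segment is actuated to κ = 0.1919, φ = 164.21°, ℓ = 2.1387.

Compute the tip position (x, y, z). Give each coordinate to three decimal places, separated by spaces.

-0.416 0.118 2.079

θ = κ·ℓ = 0.1919 × 2.1387 = 0.41042 rad
ρ = (1 − cos θ)/κ = (1 − 0.91695)/0.1919 = 0.43275
z = sin θ / κ = 0.39899/0.1919 = 2.07916
x = ρ cos φ = 0.43275 × cos(164.21°) = -0.41642
y = ρ sin φ = 0.43275 × sin(164.21°) = 0.11776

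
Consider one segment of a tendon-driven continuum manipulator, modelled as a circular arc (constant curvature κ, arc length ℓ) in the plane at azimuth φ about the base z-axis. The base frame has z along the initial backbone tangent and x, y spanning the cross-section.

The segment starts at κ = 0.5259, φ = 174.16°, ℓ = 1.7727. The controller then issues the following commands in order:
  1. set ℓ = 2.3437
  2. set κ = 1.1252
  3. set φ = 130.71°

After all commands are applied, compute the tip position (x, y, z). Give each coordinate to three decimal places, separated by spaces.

-1.087 1.263 0.430

initial: κ=0.5259, φ=174.16°, ℓ=1.7727
cmd 1: set ℓ=2.3437 → (κ,φ,ℓ)=(0.5259,174.16°,2.3437) → tip=(-1.2639,0.1293,1.7938)
cmd 2: set κ=1.1252 → (κ,φ,ℓ)=(1.1252,174.16°,2.3437) → tip=(-1.6581,0.1696,0.4296)
cmd 3: set φ=130.71° → (κ,φ,ℓ)=(1.1252,130.71°,2.3437) → tip=(-1.0871,1.2634,0.4296)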